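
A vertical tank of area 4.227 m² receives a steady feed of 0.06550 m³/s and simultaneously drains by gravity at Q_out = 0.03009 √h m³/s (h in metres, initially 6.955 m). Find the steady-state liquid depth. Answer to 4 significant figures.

Volume balance on the tank: A dh/dt = Q_in − 0.03009 √h. At steady state dh/dt = 0:
Q_in = 0.03009 √h_ss ⇒ √h_ss = 0.06550/0.03009 = 2.17680.
h_ss = 2.17680² = 4.73847 m. (Since h₀ = 6.955 m > h_ss, the level will fall toward this value.)

4.738 m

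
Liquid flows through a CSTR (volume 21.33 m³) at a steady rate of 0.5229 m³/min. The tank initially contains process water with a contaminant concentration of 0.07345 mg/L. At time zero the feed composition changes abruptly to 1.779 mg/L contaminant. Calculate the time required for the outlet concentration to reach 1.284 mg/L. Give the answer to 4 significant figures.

50.46 min

Species balance on the tank: V dC/dt = Q(C_in − C), so τ = V/Q = 40.7917 min.
C(t) = C_in + (C₀ − C_in) e^(−t/τ). Set C = 1.284 and solve for t:
e^(−t/τ) = (C − C_in)/(C₀ − C_in) = (1.284 − 1.779)/(0.07345 − 1.779) = 0.290229
t = −τ ln(…) = 40.7917 × 1.23709 = 50.4629 min.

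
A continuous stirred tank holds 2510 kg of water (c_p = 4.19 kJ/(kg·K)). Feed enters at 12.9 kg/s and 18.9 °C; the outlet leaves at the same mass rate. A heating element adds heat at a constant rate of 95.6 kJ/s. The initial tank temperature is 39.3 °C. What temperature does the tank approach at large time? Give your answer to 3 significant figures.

20.7 °C

M c_p dT/dt = ṁ c_p (T_in − T) + Q̇.
At steady state dT/dt = 0 ⇒ T_ss = T_in + Q̇/(ṁ c_p) = 18.9 + 95.6/(12.9·4.19) = 20.669 °C.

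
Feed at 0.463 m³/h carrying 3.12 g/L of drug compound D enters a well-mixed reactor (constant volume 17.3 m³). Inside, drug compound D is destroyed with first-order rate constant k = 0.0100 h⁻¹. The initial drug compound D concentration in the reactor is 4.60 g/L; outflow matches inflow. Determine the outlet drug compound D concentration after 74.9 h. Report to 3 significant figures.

2.42 g/L

Species balance: V dC/dt = Q C_in − Q C − k V C.
dC/dt = (Q/V) C_in − (Q/V + k) C; effective rate a = Q/V + k = 0.026763 + 0.0100 = 0.036763 h⁻¹.
C_ss = Q C_in/(Q + kV) = 2.2713 g/L; C(t) = C_ss + (C₀ − C_ss) e^(−a t).
C(74.9) = 2.2713 + (2.3287)·e^(−0.036763·74.9) = 2.2713 + (2.3287)·0.063701 = 2.4197 g/L.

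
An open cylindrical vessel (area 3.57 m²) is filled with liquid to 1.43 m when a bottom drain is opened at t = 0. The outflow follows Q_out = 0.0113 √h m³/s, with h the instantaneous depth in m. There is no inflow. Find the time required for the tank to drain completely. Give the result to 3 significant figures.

756 s

A dh/dt = −Q_out = −0.0113 √h.
Separate and integrate: 2(√h − √h₀) = −(0.0113/A) t.
Set h = 0: 2√h₀ = (0.0113/A) t_empty ⇒ t_empty = 2A√h₀/0.0113.
t_empty = 2·3.57·√1.43/0.0113 = 7.1400·1.1958/0.0113 = 755.59 s.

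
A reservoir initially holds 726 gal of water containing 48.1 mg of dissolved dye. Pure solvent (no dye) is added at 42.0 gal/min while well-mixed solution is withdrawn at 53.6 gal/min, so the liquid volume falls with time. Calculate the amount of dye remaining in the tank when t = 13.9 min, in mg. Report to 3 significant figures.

Let m(t) be the amount of dye. Volume: V(t) = V₀ + (Q_in − Q_out) t = 726 − 11.600 t; V(13.9) = 564.76 gal.
No dye enters, so dm/dt = −Q_out · (m/V).
dm/m = −Q_out dt/(V₀ − 11.600 t); integrating gives ln(m/m₀) = −(Q_out/(Q_in−Q_out)) ln(V/V₀).
m = m₀ (V₀/V)^(Q_out/(Q_in−Q_out)) = 48.1 × (726/564.76)^(-4.6207) = 15.071 mg.

15.1 mg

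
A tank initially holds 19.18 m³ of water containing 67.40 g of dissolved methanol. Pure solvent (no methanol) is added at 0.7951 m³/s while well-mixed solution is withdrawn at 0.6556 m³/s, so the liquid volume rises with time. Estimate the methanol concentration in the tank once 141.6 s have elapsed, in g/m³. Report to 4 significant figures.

0.06213 g/m³

Let m(t) be the amount of methanol. Volume: V(t) = V₀ + (Q_in − Q_out) t = 19.18 + 0.139500 t; V(141.6) = 38.9332 m³.
No methanol enters, so dm/dt = −Q_out · (m/V).
Separate: dm/m = −Q_out dt/V(t) ⇒ ln(m/m₀) = −(Q_out/(Q_in−Q_out)) ln(V/V₀).
m = m₀ (V₀/V)^(Q_out/(Q_in−Q_out)) = 67.40 × (19.18/38.9332)^(4.69964) = 2.41910 g.
C = m/V = 2.41910/38.9332 = 0.0621347 g/m³.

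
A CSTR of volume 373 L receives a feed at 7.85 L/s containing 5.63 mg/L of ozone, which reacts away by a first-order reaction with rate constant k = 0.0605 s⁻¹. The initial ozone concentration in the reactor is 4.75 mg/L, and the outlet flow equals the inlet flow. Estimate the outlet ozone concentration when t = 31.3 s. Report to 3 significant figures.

1.71 mg/L

V dC/dt = Q(C_in − C) − k V C.
This is linear with rate a = Q/V + k = 0.081546 s⁻¹.
C_ss = Q C_in/(Q + kV) = 1.4530 mg/L; C(t) = C_ss + (C₀ − C_ss) e^(−a t).
C(31.3) = 1.4530 + (3.2970)·e^(−0.081546·31.3) = 1.4530 + (3.2970)·0.077896 = 1.7098 mg/L.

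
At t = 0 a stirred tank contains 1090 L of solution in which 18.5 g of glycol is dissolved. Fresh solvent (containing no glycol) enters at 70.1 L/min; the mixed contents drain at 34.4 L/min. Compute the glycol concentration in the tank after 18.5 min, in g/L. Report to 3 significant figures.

0.00670 g/L

Let m(t) be the amount of glycol. Volume: V(t) = V₀ + (Q_in − Q_out) t = 1090 + 35.700 t; V(18.5) = 1750.4 L.
No glycol enters, so dm/dt = −Q_out · (m/V).
Separate: dm/m = −Q_out dt/V(t) ⇒ ln(m/m₀) = −(Q_out/(Q_in−Q_out)) ln(V/V₀).
m = m₀ (V₀/V)^(Q_out/(Q_in−Q_out)) = 18.5 × (1090/1750.4)^(0.96359) = 11.720 g.
C = m/V = 11.720/1750.4 = 0.0066956 g/L.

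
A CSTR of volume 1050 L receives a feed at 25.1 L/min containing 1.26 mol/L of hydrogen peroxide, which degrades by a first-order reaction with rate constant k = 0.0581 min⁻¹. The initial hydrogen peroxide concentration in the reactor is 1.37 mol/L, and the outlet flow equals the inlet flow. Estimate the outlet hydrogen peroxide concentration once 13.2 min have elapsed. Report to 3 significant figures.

0.707 mol/L

V dC/dt = Q(C_in − C) − k V C.
This is linear with rate a = Q/V + k = 0.082005 min⁻¹.
C_ss = Q C_in/(Q + kV) = 0.36730 mol/L; C(t) = C_ss + (C₀ − C_ss) e^(−a t).
C(13.2) = 0.36730 + (1.0027)·e^(−0.082005·13.2) = 0.36730 + (1.0027)·0.33876 = 0.70697 mol/L.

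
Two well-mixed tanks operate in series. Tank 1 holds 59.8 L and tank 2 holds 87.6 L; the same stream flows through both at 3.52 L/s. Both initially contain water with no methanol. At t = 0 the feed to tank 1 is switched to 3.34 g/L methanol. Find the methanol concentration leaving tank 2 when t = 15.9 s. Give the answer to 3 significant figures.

0.602 g/L

Each tank obeys Vᵢ dCᵢ/dt = Q(Cᵢ₋₁ − Cᵢ), so τᵢ = Vᵢ/Q.
τ₁ = 59.8/3.52 = 16.989 s; τ₂ = 87.6/3.52 = 24.886 s.
Tank 1: C₁ = C_in(1 − e^(−t/τ₁)). Tank 2 (τ₁ ≠ τ₂): C₂ = C_in[1 − (τ₁ e^(−t/τ₁) − τ₂ e^(−t/τ₂))/(τ₁ − τ₂)].
At t = 15.9: e^(−t/τ₁) = 0.39222, e^(−t/τ₂) = 0.52787.
C₂ = 3.34·[1 − (16.989·0.39222 − 24.886·0.52787)/(-7.8977)] = 3.34·0.18034 = 0.60235 g/L.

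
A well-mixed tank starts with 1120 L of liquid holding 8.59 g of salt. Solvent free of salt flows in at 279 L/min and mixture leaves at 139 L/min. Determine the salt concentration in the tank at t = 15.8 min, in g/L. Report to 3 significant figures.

0.000873 g/L

Total volume: dV/dt = Q_in − Q_out = 140.00 L/min, so V(t) = 1120 + 140.00 t and V(15.8) = 3332.0 L.
No salt enters, so dm/dt = −Q_out · (m/V).
Separate: dm/m = −Q_out dt/V(t) ⇒ ln(m/m₀) = −(Q_out/(Q_in−Q_out)) ln(V/V₀).
m = m₀ (V₀/V)^(Q_out/(Q_in−Q_out)) = 8.59 × (1120/3332.0)^(0.99286) = 2.9100 g.
C = m/V = 2.9100/3332.0 = 0.00087334 g/L.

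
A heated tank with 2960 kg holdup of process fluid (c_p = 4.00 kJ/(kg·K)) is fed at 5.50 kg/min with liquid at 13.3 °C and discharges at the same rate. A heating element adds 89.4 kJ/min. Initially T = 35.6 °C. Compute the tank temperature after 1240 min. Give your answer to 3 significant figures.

Heat balance on the well-mixed liquid: M c_p dT/dt = ṁ c_p (T_in − T) + 89.4.
τ = M/ṁ = 538.18 min; T_ss = T_in + Q̇/(ṁ c_p) = 13.3 + 89.4/(5.50·4.00) = 17.364 °C.
Solution: T(t) = T_ss + (T₀ − T_ss) e^(−t/τ).
T(1240) = 17.364 + (18.236)·e^(−1240/538.18) = 17.364 + (18.236)·0.099853 = 19.185 °C.

19.2 °C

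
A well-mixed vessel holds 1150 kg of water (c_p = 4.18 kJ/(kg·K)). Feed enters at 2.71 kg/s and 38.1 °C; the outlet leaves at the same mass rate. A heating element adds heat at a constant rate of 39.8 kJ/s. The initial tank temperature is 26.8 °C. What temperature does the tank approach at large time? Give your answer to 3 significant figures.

Unsteady energy balance on the tank contents: M c_p dT/dt = ṁ c_p (T_in − T) + 39.8.
At steady state dT/dt = 0 ⇒ T_ss = T_in + Q̇/(ṁ c_p) = 38.1 + 39.8/(2.71·4.18) = 41.613 °C.

41.6 °C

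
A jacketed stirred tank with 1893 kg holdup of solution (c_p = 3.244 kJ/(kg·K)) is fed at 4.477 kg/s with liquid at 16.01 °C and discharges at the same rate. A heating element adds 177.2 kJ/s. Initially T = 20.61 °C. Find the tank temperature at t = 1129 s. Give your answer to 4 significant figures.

Energy balance: M c_p dT/dt = ṁ c_p (T_in − T) + 177.2.
Rearrange: dT/dt = (T_ss − T)/τ with τ = M/ṁ = 422.828 s and T_ss = T_in + Q̇/(ṁ c_p) = 28.2110 °C.
Integrating: T(t) = T_ss + (T₀ − T_ss) e^(−t/τ).
T(1129) = 28.2110 + (-7.60101)·e^(−1129/422.828) = 28.2110 + (-7.60101)·0.0692441 = 27.6847 °C.

27.68 °C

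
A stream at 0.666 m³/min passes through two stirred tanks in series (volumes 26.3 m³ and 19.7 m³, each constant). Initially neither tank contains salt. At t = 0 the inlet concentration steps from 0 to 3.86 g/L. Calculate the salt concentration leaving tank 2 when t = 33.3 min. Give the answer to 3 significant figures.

Time constants: τᵢ = Vᵢ/Q for each well-mixed tank.
τ₁ = 26.3/0.666 = 39.489 min; τ₂ = 19.7/0.666 = 29.580 min.
Solving the cascade with C₁(0)=C₂(0)=0 gives C₂(t) = C_in[1 − (τ₁ e^(−t/τ₁) − τ₂ e^(−t/τ₂))/(τ₁ − τ₂)].
At t = 33.3: e^(−t/τ₁) = 0.43030, e^(−t/τ₂) = 0.32440.
C₂ = 3.86·[1 − (39.489·0.43030 − 29.580·0.32440)/(9.9099)] = 3.86·0.25359 = 0.97885 g/L.

0.979 g/L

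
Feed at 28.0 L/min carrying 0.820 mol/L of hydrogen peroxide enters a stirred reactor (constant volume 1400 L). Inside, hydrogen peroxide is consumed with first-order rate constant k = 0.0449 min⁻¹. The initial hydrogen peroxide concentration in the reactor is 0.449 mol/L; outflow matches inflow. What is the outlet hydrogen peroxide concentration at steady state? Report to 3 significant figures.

0.253 mol/L

Accumulation = in − out − consumed: V dC/dt = Q C_in − Q C − k V C.
Steady state (dC/dt = 0): C_ss = Q C_in/(Q + kV) = C_in/(1 + kV/Q).
C_ss = 28.0·0.820/(28.0 + 0.0449·1400) = 22.960/90.860 = 0.25270 mol/L.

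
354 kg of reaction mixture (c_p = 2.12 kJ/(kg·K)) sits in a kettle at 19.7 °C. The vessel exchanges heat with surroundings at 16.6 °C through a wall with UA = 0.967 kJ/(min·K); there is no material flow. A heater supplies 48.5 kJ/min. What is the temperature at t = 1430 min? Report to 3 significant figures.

59.3 °C

Heat balance on the well-mixed liquid: M c_p dT/dt = −UA(T − T_amb) + Q̇.
dT/dt = (T_ss − T)/τ with T_ss = T_amb + Q̇/UA = 16.6 + 48.5/0.967 = 66.755 °C, τ = M c_p/UA = 354·2.12/0.967 = 776.09 min.
T approaches T_ss exponentially: T(t) = T_ss + (T₀ − T_ss) e^(−t/τ).
T(1430) = 66.755 + (-47.055)·0.15841 = 59.301 °C.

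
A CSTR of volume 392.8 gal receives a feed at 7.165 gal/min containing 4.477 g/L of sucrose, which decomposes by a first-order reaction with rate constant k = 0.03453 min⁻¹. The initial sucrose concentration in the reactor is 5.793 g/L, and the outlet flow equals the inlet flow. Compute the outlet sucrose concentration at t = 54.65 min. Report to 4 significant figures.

1.785 g/L

Accumulation = in − out − consumed: V dC/dt = Q C_in − Q C − k V C.
dC/dt = (Q/V) C_in − (Q/V + k) C; effective rate a = Q/V + k = 0.0182408 + 0.03453 = 0.0527708 min⁻¹.
C_ss = Q C_in/(Q + kV) = 1.54753 g/L; C(t) = C_ss + (C₀ − C_ss) e^(−a t).
C(54.65) = 1.54753 + (4.24547)·e^(−0.0527708·54.65) = 1.54753 + (4.24547)·0.0559148 = 1.78491 g/L.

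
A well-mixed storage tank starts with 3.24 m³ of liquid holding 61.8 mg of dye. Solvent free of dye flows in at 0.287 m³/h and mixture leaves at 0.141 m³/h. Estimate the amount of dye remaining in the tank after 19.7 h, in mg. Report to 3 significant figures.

33.5 mg

Let m(t) be the amount of dye. Volume: V(t) = V₀ + (Q_in − Q_out) t = 3.24 + 0.14600 t; V(19.7) = 6.1162 m³.
Solute balance: dm/dt = 0 − Q_out C = −Q_out m/V(t).
dm/m = −Q_out dt/(V₀ + 0.14600 t); integrating gives ln(m/m₀) = −(Q_out/(Q_in−Q_out)) ln(V/V₀).
m = m₀ (V₀/V)^(Q_out/(Q_in−Q_out)) = 61.8 × (3.24/6.1162)^(0.96575) = 33.458 mg.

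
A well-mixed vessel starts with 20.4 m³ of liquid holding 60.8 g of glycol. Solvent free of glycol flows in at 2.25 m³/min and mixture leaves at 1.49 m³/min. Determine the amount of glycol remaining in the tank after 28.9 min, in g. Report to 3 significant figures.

14.5 g

Let m(t) be the amount of glycol. Volume: V(t) = V₀ + (Q_in − Q_out) t = 20.4 + 0.76000 t; V(28.9) = 42.364 m³.
Species balance (pure solvent in): dm/dt = −Q_out · m/V(t).
dm/m = −Q_out dt/(V₀ + 0.76000 t); integrating gives ln(m/m₀) = −(Q_out/(Q_in−Q_out)) ln(V/V₀).
m = m₀ (V₀/V)^(Q_out/(Q_in−Q_out)) = 60.8 × (20.4/42.364)^(1.9605) = 14.511 g.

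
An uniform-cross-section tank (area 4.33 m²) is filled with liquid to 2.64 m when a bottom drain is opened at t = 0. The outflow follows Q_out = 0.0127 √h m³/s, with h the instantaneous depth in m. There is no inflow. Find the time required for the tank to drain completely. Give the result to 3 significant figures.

1110 s

With no inflow, A dh/dt = −0.0127 √h.
Separate and integrate: 2(√h − √h₀) = −(0.0127/A) t.
Set h = 0: 2√h₀ = (0.0127/A) t_empty ⇒ t_empty = 2A√h₀/0.0127.
t_empty = 2·4.33·√2.64/0.0127 = 8.6600·1.6248/0.0127 = 1107.9 s.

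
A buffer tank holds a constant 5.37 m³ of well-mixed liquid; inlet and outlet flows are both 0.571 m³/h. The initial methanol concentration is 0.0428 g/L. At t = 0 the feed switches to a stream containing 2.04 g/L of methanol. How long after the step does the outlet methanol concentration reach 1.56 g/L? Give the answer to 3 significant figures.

13.4 h

Transient balance on the dissolved component: V dC/dt = Q(C_in − C), so τ = V/Q = 9.4046 h.
C(t) = C_in + (C₀ − C_in) e^(−t/τ). Set C = 1.56 and solve for t:
e^(−t/τ) = (C − C_in)/(C₀ − C_in) = (1.56 − 2.04)/(0.0428 − 2.04) = 0.24034
t = −τ ln(…) = 9.4046 × 1.4257 = 13.408 h.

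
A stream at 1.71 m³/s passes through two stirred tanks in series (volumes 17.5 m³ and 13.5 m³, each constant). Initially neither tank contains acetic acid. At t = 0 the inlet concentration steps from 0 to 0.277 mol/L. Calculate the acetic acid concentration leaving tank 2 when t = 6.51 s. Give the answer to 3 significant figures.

Time constants: τᵢ = Vᵢ/Q for each well-mixed tank.
τ₁ = 17.5/1.71 = 10.234 s; τ₂ = 13.5/1.71 = 7.8947 s.
Solving the cascade with C₁(0)=C₂(0)=0 gives C₂(t) = C_in[1 − (τ₁ e^(−t/τ₁) − τ₂ e^(−t/τ₂))/(τ₁ − τ₂)].
At t = 6.51: e^(−t/τ₁) = 0.52934, e^(−t/τ₂) = 0.43841.
C₂ = 0.277·[1 − (10.234·0.52934 − 7.8947·0.43841)/(2.3392)] = 0.277·0.16376 = 0.045362 mol/L.

0.0454 mol/L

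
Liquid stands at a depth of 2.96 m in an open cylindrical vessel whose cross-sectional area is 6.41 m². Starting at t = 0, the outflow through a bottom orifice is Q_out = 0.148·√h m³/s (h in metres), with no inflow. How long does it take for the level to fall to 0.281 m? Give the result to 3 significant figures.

A dh/dt = −Q_out = −0.148 √h.
Separate and integrate: 2(√h − √h₀) = −(0.148/A) t.
t = 2A(√h₀ − √h)/0.148 = 2·6.41·(√2.96 − √0.281)/0.148
  = 12.820 × (1.7205 − 0.53009) / 0.148 = 103.11 s.

103 s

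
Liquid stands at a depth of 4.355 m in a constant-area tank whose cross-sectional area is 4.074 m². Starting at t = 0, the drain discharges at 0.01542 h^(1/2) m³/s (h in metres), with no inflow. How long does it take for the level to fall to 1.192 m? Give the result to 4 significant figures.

525.8 s

A dh/dt = −Q_out = −0.01542 √h.
∫ h^(−1/2) dh = −(0.01542/A) ∫ dt, giving 2√h = 2√h₀ − (0.01542/A) t.
t = 2A(√h₀ − √h)/0.01542 = 2·4.074·(√4.355 − √1.192)/0.01542
  = 8.14800 × (2.08686 − 1.09179) / 0.01542 = 525.803 s.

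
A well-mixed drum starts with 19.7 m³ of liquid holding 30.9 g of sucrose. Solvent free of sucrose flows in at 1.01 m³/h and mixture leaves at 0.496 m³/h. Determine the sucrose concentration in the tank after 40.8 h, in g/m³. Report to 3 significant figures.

Let m(t) be the amount of sucrose. Volume: V(t) = V₀ + (Q_in − Q_out) t = 19.7 + 0.51400 t; V(40.8) = 40.671 m³.
Solute balance: dm/dt = 0 − Q_out C = −Q_out m/V(t).
dm/m = −Q_out dt/(V₀ + 0.51400 t); integrating gives ln(m/m₀) = −(Q_out/(Q_in−Q_out)) ln(V/V₀).
m = m₀ (V₀/V)^(Q_out/(Q_in−Q_out)) = 30.9 × (19.7/40.671)^(0.96498) = 15.352 g.
C = m/V = 15.352/40.671 = 0.37746 g/m³.

0.377 g/m³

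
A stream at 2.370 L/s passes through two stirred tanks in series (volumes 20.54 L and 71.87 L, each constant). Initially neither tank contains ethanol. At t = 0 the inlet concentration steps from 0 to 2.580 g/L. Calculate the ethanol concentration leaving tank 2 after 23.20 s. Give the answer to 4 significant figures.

Species balance on tank i: dCᵢ/dt = (Cᵢ₋₁ − Cᵢ)/τᵢ with τᵢ = Vᵢ/Q.
τ₁ = 20.54/2.370 = 8.66667 s; τ₂ = 71.87/2.370 = 30.3249 s.
Solving the cascade with C₁(0)=C₂(0)=0 gives C₂(t) = C_in[1 − (τ₁ e^(−t/τ₁) − τ₂ e^(−t/τ₂))/(τ₁ − τ₂)].
At t = 23.20: e^(−t/τ₁) = 0.0687744, e^(−t/τ₂) = 0.465312.
C₂ = 2.580·[1 − (8.66667·0.0687744 − 30.3249·0.465312)/(-21.6582)] = 2.580·0.376012 = 0.970110 g/L.

0.9701 g/L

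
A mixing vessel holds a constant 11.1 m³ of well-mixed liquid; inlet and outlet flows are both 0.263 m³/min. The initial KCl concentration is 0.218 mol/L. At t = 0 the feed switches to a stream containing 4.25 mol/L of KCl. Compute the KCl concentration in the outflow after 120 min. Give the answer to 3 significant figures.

Mass balance on the solute (V constant): V dC/dt = Q(C_in − C).
Time constant τ = V/Q = 11.1/0.263 = 42.205 min.
Solution: C(t) = C_in + (C₀ − C_in) e^(−t/τ).
C(120) = 4.25 + (0.218 − 4.25)·e^(−120/42.205) = 4.25 + (-4.0320)·0.058236 = 4.0152 mol/L.

4.02 mol/L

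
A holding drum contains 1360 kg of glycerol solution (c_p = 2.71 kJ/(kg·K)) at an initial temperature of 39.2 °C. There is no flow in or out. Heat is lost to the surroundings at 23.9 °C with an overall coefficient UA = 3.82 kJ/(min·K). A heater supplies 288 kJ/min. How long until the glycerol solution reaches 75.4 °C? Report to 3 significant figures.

890 min

M c_p dT/dt = −UA(T − T_amb) + Q̇.
τ = M c_p/UA = 964.82 min; T_ss = T_amb + Q̇/UA = 23.9 + 288/3.82 = 99.293 °C.
T(t) = T_ss + (T₀ − T_ss)e^(−t/τ); set T = 75.4:
t = −τ ln[(T − T_ss)/(T₀ − T_ss)] = −964.82 · ln(0.39760) = 889.87 min.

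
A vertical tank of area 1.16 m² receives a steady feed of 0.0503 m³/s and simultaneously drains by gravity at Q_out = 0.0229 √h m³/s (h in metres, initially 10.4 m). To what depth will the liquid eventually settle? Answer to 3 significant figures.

4.82 m

A dh/dt = Q_in − 0.0229 √h. Steady state requires inflow = outflow:
Q_in = 0.0229 √h_ss ⇒ √h_ss = 0.0503/0.0229 = 2.1965.
h_ss = 2.1965² = 4.8246 m. (Since h₀ = 10.4 m > h_ss, the level will fall toward this value.)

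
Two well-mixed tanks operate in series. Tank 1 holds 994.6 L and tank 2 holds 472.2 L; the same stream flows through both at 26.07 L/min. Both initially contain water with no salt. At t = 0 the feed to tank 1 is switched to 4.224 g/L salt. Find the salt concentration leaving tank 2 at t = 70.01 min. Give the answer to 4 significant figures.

3.020 g/L

Time constants: τᵢ = Vᵢ/Q for each well-mixed tank.
τ₁ = 994.6/26.07 = 38.1511 min; τ₂ = 472.2/26.07 = 18.1128 min.
Tank 1: C₁ = C_in(1 − e^(−t/τ₁)). Tank 2 (τ₁ ≠ τ₂): C₂ = C_in[1 − (τ₁ e^(−t/τ₁) − τ₂ e^(−t/τ₂))/(τ₁ − τ₂)].
At t = 70.01: e^(−t/τ₁) = 0.159602, e^(−t/τ₂) = 0.0209581.
C₂ = 4.224·[1 − (38.1511·0.159602 − 18.1128·0.0209581)/(20.0384)] = 4.224·0.715077 = 3.02048 g/L.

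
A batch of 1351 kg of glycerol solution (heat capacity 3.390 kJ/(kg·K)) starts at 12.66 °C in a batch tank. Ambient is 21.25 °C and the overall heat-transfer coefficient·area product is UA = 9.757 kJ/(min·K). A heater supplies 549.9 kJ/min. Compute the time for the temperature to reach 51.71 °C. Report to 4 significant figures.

431.6 min

Lumped-capacitance energy balance: M c_p dT/dt = UA(T_amb − T) + Q̇.
τ = M c_p/UA = 469.395 min; T_ss = T_amb + Q̇/UA = 21.25 + 549.9/9.757 = 77.6095 °C.
T(t) = T_ss + (T₀ − T_ss)e^(−t/τ); set T = 51.71:
t = −τ ln[(T − T_ss)/(T₀ − T_ss)] = −469.395 · ln(0.398764) = 431.555 min.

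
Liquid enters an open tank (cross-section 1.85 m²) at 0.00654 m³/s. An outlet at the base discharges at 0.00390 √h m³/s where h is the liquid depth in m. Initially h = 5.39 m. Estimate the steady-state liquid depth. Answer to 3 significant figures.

Level balance: A dh/dt = 0.00654 − 0.00390 √h. Setting dh/dt = 0:
Q_in = 0.00390 √h_ss ⇒ √h_ss = 0.00654/0.00390 = 1.6769.
h_ss = 1.6769² = 2.8121 m. (Since h₀ = 5.39 m > h_ss, the level will fall toward this value.)

2.81 m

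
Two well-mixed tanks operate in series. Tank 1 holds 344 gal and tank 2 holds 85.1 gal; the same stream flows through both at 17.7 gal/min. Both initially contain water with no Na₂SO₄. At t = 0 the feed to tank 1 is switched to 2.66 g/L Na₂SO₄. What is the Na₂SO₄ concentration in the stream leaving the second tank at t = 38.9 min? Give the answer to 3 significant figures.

2.18 g/L

Time constants: τᵢ = Vᵢ/Q for each well-mixed tank.
τ₁ = 344/17.7 = 19.435 min; τ₂ = 85.1/17.7 = 4.8079 min.
Tank 1: C₁ = C_in(1 − e^(−t/τ₁)). Tank 2 (τ₁ ≠ τ₂): C₂ = C_in[1 − (τ₁ e^(−t/τ₁) − τ₂ e^(−t/τ₂))/(τ₁ − τ₂)].
At t = 38.9: e^(−t/τ₁) = 0.13513, e^(−t/τ₂) = 0.00030633.
C₂ = 2.66·[1 − (19.435·0.13513 − 4.8079·0.00030633)/(14.627)] = 2.66·0.82056 = 2.1827 g/L.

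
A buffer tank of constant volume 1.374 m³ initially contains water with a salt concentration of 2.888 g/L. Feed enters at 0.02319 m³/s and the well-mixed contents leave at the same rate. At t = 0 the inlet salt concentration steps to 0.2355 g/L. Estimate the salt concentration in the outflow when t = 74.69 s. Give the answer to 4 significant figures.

Transient balance on the dissolved component: V dC/dt = Q(C_in − C).
Time constant τ = V/Q = 1.374/0.02319 = 59.2497 s.
This is linear first-order; C(t) = C_in + (C₀ − C_in) e^(−t/τ).
C(74.69) = 0.2355 + (2.888 − 0.2355)·e^(−74.69/59.2497) = 0.2355 + (2.65250)·0.283485 = 0.987443 g/L.

0.9874 g/L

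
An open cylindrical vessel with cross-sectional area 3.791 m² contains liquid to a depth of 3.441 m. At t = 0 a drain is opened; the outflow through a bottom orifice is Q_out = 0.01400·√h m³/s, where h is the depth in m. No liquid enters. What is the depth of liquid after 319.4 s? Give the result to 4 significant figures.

A dh/dt = −Q_out = −0.01400 √h.
This is separable: 2 d(√h)/dt = −0.01400/A, so √h = √h₀ − (0.01400/(2A)) t.
√h = √3.441 − 0.01400·319.4/(2·3.791) = 1.85499 − 0.589765 = 1.26523.
h = 1.26523² = 1.60080 m.

1.601 m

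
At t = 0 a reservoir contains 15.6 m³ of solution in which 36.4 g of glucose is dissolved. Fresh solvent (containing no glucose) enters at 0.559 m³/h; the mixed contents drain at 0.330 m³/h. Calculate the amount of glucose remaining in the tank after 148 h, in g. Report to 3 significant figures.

Let m(t) be the amount of glucose. Volume: V(t) = V₀ + (Q_in − Q_out) t = 15.6 + 0.22900 t; V(148) = 49.492 m³.
Species balance (pure solvent in): dm/dt = −Q_out · m/V(t).
dm/m = −Q_out dt/(V₀ + 0.22900 t); integrating gives ln(m/m₀) = −(Q_out/(Q_in−Q_out)) ln(V/V₀).
m = m₀ (V₀/V)^(Q_out/(Q_in−Q_out)) = 36.4 × (15.6/49.492)^(1.4410) = 6.8952 g.

6.90 g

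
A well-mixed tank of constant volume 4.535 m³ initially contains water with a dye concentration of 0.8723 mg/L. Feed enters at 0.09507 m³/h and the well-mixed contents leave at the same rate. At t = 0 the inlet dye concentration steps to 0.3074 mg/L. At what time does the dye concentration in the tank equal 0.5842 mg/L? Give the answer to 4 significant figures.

Species balance: V dC/dt = Q(C_in − C) ⇒ τ = V/Q = 47.7017 h.
C(t) = C_in + (C₀ − C_in) e^(−t/τ). Set C = 0.5842 and solve for t:
e^(−t/τ) = (C − C_in)/(C₀ − C_in) = (0.5842 − 0.3074)/(0.8723 − 0.3074) = 0.489998
t = −τ ln(…) = 47.7017 × 0.713354 = 34.0282 h.

34.03 h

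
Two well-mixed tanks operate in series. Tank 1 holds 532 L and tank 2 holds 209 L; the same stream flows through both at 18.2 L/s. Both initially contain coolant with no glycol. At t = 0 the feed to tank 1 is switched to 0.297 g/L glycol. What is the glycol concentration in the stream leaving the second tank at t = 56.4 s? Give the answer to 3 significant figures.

0.227 g/L

Time constants: τᵢ = Vᵢ/Q for each well-mixed tank.
τ₁ = 532/18.2 = 29.231 s; τ₂ = 209/18.2 = 11.484 s.
Solving the cascade with C₁(0)=C₂(0)=0 gives C₂(t) = C_in[1 − (τ₁ e^(−t/τ₁) − τ₂ e^(−t/τ₂))/(τ₁ − τ₂)].
At t = 56.4: e^(−t/τ₁) = 0.14522, e^(−t/τ₂) = 0.0073623.
C₂ = 0.297·[1 − (29.231·0.14522 − 11.484·0.0073623)/(17.747)] = 0.297·0.76557 = 0.22737 g/L.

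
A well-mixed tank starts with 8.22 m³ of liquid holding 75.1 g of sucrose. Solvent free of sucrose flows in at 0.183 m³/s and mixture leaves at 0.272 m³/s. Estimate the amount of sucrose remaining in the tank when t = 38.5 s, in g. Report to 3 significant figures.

Total volume: dV/dt = Q_in − Q_out = -0.089000 m³/s, so V(t) = 8.22 − 0.089000 t and V(38.5) = 4.7935 m³.
Species balance (pure solvent in): dm/dt = −Q_out · m/V(t).
Separate: dm/m = −Q_out dt/V(t) ⇒ ln(m/m₀) = −(Q_out/(Q_in−Q_out)) ln(V/V₀).
m = m₀ (V₀/V)^(Q_out/(Q_in−Q_out)) = 75.1 × (8.22/4.7935)^(-3.0562) = 14.449 g.

14.4 g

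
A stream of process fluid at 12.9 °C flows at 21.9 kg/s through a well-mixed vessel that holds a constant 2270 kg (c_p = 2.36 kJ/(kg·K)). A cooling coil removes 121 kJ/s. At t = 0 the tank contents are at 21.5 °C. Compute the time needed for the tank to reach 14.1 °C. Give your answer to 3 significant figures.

M c_p dT/dt = ṁ c_p (T_in − T) − Q̇.
τ = M/ṁ = 103.65 s; T_ss = T_in − Q̇/(ṁ c_p) = 10.559 °C.
T(t) = T_ss + (T₀ − T_ss) e^(−t/τ). Set T = 14.1:
e^(−t/τ) = (14.1 − 10.559)/(21.5 − 10.559) = 0.32365
t = −103.65 · ln(0.32365) = 116.93 s.

117 s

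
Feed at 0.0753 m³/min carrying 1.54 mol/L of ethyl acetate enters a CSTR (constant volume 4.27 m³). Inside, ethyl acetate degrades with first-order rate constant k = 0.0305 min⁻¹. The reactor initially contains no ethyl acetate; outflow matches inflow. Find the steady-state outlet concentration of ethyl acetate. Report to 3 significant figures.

0.564 mol/L

Accumulation = in − out − consumed: V dC/dt = Q C_in − Q C − k V C.
Steady state (dC/dt = 0): C_ss = Q C_in/(Q + kV) = C_in/(1 + kV/Q).
C_ss = 0.0753·1.54/(0.0753 + 0.0305·4.27) = 0.11596/0.20553 = 0.56420 mol/L.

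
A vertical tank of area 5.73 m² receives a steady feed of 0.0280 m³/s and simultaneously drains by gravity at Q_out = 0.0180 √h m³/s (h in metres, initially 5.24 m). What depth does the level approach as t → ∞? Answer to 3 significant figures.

Level balance: A dh/dt = 0.0280 − 0.0180 √h. Setting dh/dt = 0:
Q_in = 0.0180 √h_ss ⇒ √h_ss = 0.0280/0.0180 = 1.5556.
h_ss = 1.5556² = 2.4198 m. (Since h₀ = 5.24 m > h_ss, the level will fall toward this value.)

2.42 m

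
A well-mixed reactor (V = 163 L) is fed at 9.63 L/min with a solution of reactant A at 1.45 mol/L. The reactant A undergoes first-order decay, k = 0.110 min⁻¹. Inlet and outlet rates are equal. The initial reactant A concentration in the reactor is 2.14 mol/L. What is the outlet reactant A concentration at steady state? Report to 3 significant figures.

V dC/dt = Q(C_in − C) − k V C.
At steady state: 0 = Q C_in − (Q + kV) C_ss, so C_ss = Q C_in/(Q + kV).
C_ss = 9.63·1.45/(9.63 + 0.110·163) = 13.964/27.560 = 0.50666 mol/L.

0.507 mol/L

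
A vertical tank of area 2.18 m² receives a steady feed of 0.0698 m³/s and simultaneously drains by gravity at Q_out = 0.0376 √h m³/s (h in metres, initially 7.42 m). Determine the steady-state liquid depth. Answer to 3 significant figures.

Mass balance (ρ constant): A dh/dt = Q_in − 0.0376 √h. At steady state dh/dt = 0:
Q_in = 0.0376 √h_ss ⇒ √h_ss = 0.0698/0.0376 = 1.8564.
h_ss = 1.8564² = 3.4462 m. (Since h₀ = 7.42 m > h_ss, the level will fall toward this value.)

3.45 m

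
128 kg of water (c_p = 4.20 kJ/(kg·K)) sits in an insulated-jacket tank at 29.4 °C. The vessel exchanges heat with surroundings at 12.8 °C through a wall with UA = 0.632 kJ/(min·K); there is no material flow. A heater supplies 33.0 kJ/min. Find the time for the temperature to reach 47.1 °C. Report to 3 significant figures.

Heat balance on the well-mixed liquid: M c_p dT/dt = −UA(T − T_amb) + Q̇.
τ = M c_p/UA = 850.63 min; T_ss = T_amb + Q̇/UA = 12.8 + 33.0/0.632 = 65.015 °C.
T(t) = T_ss + (T₀ − T_ss)e^(−t/τ); set T = 47.1:
t = −τ ln[(T − T_ss)/(T₀ − T_ss)] = −850.63 · ln(0.50302) = 584.49 min.

584 min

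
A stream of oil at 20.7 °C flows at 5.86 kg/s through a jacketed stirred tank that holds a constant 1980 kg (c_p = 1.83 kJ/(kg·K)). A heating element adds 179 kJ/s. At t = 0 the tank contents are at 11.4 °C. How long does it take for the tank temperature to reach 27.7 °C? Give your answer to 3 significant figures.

M c_p dT/dt = ṁ c_p (T_in − T) + Q̇.
τ = M/ṁ = 337.88 s; T_ss = T_in + Q̇/(ṁ c_p) = 37.392 °C.
T(t) = T_ss + (T₀ − T_ss) e^(−t/τ). Set T = 27.7:
e^(−t/τ) = (27.7 − 37.392)/(11.4 − 37.392) = 0.37288
t = −337.88 · ln(0.37288) = 333.32 s.

333 s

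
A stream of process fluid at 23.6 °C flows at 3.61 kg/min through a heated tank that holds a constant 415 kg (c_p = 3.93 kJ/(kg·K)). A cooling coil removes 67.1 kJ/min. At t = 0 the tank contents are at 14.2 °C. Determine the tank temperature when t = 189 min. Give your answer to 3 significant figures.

M c_p dT/dt = ṁ c_p (T_in − T) − Q̇.
Rearrange: dT/dt = (T_ss − T)/τ with τ = M/ṁ = 114.96 min and T_ss = T_in − Q̇/(ṁ c_p) = 18.870 °C.
Integrating: T(t) = T_ss + (T₀ − T_ss) e^(−t/τ).
T(189) = 18.870 + (-4.6704)·e^(−189/114.96) = 18.870 + (-4.6704)·0.19319 = 17.968 °C.

18.0 °C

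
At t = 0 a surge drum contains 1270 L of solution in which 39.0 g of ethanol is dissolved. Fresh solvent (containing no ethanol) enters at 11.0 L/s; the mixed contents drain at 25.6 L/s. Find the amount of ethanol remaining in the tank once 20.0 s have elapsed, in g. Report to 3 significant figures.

24.7 g

Total volume: dV/dt = Q_in − Q_out = -14.600 L/s, so V(t) = 1270 − 14.600 t and V(20.0) = 978.00 L.
No ethanol enters, so dm/dt = −Q_out · (m/V).
Separate: dm/m = −Q_out dt/V(t) ⇒ ln(m/m₀) = −(Q_out/(Q_in−Q_out)) ln(V/V₀).
m = m₀ (V₀/V)^(Q_out/(Q_in−Q_out)) = 39.0 × (1270/978.00)^(-1.7534) = 24.667 g.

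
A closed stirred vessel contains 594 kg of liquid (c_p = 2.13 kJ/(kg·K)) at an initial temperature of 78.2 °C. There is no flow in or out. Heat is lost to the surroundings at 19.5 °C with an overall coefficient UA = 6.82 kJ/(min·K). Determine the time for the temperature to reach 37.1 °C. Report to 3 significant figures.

Heat balance on the well-mixed liquid: M c_p dT/dt = −UA(T − T_amb).
τ = M c_p/UA = 185.52 min; T_ss = T_amb = 19.500 °C.
T(t) = T_ss + (T₀ − T_ss)e^(−t/τ); set T = 37.1:
t = −τ ln[(T − T_ss)/(T₀ − T_ss)] = −185.52 · ln(0.29983) = 223.46 min.

223 min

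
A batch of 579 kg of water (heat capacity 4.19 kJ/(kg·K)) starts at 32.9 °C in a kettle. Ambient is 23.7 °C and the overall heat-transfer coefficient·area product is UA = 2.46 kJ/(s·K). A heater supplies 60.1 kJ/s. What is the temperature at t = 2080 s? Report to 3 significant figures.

M c_p dT/dt = −UA(T − T_amb) + Q̇.
dT/dt = (T_ss − T)/τ with T_ss = T_amb + Q̇/UA = 23.7 + 60.1/2.46 = 48.131 °C, τ = M c_p/UA = 579·4.19/2.46 = 986.18 s.
Integrating: T(t) = T_ss + (T₀ − T_ss) e^(−t/τ).
T(2080) = 48.131 + (-15.231)·0.12134 = 46.283 °C.

46.3 °C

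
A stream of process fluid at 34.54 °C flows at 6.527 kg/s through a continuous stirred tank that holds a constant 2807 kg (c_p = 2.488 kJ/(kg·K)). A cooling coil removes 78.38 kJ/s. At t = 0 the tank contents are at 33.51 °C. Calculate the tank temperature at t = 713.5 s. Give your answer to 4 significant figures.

30.44 °C

M c_p dT/dt = ṁ c_p (T_in − T) − Q̇.
Rearrange: dT/dt = (T_ss − T)/τ with τ = M/ṁ = 430.060 s and T_ss = T_in − Q̇/(ṁ c_p) = 29.7134 °C.
T approaches T_ss exponentially: T(t) = T_ss + (T₀ − T_ss) e^(−t/τ).
T(713.5) = 29.7134 + (3.79660)·e^(−713.5/430.060) = 29.7134 + (3.79660)·0.190316 = 30.4360 °C.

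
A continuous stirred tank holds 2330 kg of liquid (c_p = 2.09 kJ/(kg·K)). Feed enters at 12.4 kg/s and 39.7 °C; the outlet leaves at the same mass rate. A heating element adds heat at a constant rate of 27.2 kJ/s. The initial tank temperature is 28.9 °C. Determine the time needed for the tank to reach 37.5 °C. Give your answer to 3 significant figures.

243 s

M c_p dT/dt = ṁ c_p (T_in − T) + Q̇.
τ = M/ṁ = 187.90 s; T_ss = T_in + Q̇/(ṁ c_p) = 40.750 °C.
T(t) = T_ss + (T₀ − T_ss) e^(−t/τ). Set T = 37.5:
e^(−t/τ) = (37.5 − 40.750)/(28.9 − 40.750) = 0.27423
t = −187.90 · ln(0.27423) = 243.10 s.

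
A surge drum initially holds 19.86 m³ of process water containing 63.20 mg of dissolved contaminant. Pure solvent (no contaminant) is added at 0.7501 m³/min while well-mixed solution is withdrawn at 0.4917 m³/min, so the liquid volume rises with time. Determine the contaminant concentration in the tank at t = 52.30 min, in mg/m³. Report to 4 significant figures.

0.7052 mg/m³

Let m(t) be the amount of contaminant. Volume: V(t) = V₀ + (Q_in − Q_out) t = 19.86 + 0.258400 t; V(52.30) = 33.3743 m³.
No contaminant enters, so dm/dt = −Q_out · (m/V).
dm/m = −Q_out dt/(V₀ + 0.258400 t); integrating gives ln(m/m₀) = −(Q_out/(Q_in−Q_out)) ln(V/V₀).
m = m₀ (V₀/V)^(Q_out/(Q_in−Q_out)) = 63.20 × (19.86/33.3743)^(1.90286) = 23.5369 mg.
C = m/V = 23.5369/33.3743 = 0.705239 mg/m³.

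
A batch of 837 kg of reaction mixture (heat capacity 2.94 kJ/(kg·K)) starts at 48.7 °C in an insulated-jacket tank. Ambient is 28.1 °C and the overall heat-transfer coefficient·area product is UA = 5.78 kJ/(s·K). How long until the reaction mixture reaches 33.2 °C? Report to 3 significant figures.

594 s

Energy balance: M c_p dT/dt = −UA(T − T_amb).
τ = M c_p/UA = 425.74 s; T_ss = T_amb = 28.100 °C.
T(t) = T_ss + (T₀ − T_ss)e^(−t/τ); set T = 33.2:
t = −τ ln[(T − T_ss)/(T₀ − T_ss)] = −425.74 · ln(0.24757) = 594.36 s.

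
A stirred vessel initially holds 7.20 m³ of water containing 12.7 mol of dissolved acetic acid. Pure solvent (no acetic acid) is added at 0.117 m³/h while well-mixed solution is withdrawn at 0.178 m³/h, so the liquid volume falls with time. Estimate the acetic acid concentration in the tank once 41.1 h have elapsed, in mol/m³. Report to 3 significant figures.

Total volume: dV/dt = Q_in − Q_out = -0.061000 m³/h, so V(t) = 7.20 − 0.061000 t and V(41.1) = 4.6929 m³.
Species balance (pure solvent in): dm/dt = −Q_out · m/V(t).
Separate: dm/m = −Q_out dt/V(t) ⇒ ln(m/m₀) = −(Q_out/(Q_in−Q_out)) ln(V/V₀).
m = m₀ (V₀/V)^(Q_out/(Q_in−Q_out)) = 12.7 × (7.20/4.6929)^(-2.9180) = 3.6422 mol.
C = m/V = 3.6422/4.6929 = 0.77611 mol/m³.

0.776 mol/m³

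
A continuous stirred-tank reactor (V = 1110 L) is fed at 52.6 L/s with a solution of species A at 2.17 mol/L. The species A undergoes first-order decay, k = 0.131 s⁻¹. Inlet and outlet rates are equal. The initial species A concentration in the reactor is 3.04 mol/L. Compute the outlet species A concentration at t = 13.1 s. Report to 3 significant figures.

0.814 mol/L

Species balance: V dC/dt = Q C_in − Q C − k V C.
This is linear with rate a = Q/V + k = 0.17839 s⁻¹.
C_ss = Q C_in/(Q + kV) = 0.57645 mol/L; C(t) = C_ss + (C₀ − C_ss) e^(−a t).
C(13.1) = 0.57645 + (2.4636)·e^(−0.17839·13.1) = 0.57645 + (2.4636)·0.096629 = 0.81450 mol/L.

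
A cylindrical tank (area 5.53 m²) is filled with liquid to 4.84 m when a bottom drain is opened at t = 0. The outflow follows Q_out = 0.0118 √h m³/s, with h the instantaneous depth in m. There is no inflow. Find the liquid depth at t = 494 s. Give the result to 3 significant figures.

2.80 m

A dh/dt = −Q_out = −0.0118 √h.
Separate and integrate: 2(√h − √h₀) = −(0.0118/A) t.
√h = √4.84 − 0.0118·494/(2·5.53) = 2.2000 − 0.52705 = 1.6729.
h = 1.6729² = 2.7988 m.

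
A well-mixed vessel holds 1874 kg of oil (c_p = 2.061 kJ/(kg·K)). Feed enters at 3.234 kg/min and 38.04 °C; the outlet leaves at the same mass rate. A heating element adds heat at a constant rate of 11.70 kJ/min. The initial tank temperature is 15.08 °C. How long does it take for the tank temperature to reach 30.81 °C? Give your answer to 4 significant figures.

First-law balance (no shaft work): M c_p dT/dt = ṁ c_p (T_in − T) + 11.70.
τ = M/ṁ = 579.468 min; T_ss = T_in + Q̇/(ṁ c_p) = 39.7954 °C.
T(t) = T_ss + (T₀ − T_ss) e^(−t/τ). Set T = 30.81:
e^(−t/τ) = (30.81 − 39.7954)/(15.08 − 39.7954) = 0.363554
t = −579.468 · ln(0.363554) = 586.322 min.

586.3 min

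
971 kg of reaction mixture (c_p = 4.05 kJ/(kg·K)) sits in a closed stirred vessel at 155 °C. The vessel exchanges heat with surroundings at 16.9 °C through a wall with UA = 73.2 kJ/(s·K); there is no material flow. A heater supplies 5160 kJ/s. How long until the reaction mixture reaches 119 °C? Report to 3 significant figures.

40.8 s

Lumped-capacitance energy balance: M c_p dT/dt = UA(T_amb − T) + Q̇.
τ = M c_p/UA = 53.723 s; T_ss = T_amb + Q̇/UA = 16.9 + 5160/73.2 = 87.392 °C.
T(t) = T_ss + (T₀ − T_ss)e^(−t/τ); set T = 119:
t = −τ ln[(T − T_ss)/(T₀ − T_ss)] = −53.723 · ln(0.46752) = 40.847 s.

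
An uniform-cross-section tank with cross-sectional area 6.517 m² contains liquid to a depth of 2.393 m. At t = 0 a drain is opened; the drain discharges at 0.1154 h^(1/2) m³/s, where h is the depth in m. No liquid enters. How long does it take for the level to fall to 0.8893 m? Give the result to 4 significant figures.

With no inflow, A dh/dt = −0.1154 √h.
Separate and integrate: 2(√h − √h₀) = −(0.1154/A) t.
t = 2A(√h₀ − √h)/0.1154 = 2·6.517·(√2.393 − √0.8893)/0.1154
  = 13.0340 × (1.54693 − 0.943027) / 0.1154 = 68.2089 s.

68.21 s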